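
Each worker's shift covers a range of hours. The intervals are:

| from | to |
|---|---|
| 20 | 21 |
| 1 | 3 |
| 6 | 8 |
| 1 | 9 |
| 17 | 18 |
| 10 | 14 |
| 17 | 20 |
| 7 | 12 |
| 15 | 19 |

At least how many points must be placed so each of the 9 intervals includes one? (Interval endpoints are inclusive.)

Sorted: [1,3] [6,8] [1,9] [7,12] [10,14] [17,18] [15,19] [17,20] [20,21]
{[1,3]} hit by 3; {[6,8],[1,9],[7,12]} hit by 8; {[10,14]} hit by 14; {[17,18],[15,19],[17,20]} hit by 18; {[20,21]} hit by 21.
Points: 3, 8, 14, 18, 21 (5 total).

5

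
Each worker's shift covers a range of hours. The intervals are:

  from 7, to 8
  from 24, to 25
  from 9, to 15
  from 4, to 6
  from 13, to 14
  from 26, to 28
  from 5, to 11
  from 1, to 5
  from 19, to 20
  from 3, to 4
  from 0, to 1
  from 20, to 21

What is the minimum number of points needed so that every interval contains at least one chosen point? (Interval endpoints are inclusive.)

By right end: [0,1]  [3,4]  [1,5]  [4,6]  [7,8]  [5,11]  [13,14]  [9,15]  [19,20]  [20,21]  [24,25]  [26,28]
[0,1] uncovered → point at 1; [3,4] uncovered → point at 4; [7,8] uncovered → point at 8; [13,14] uncovered → point at 14; [19,20] uncovered → point at 20; [24,25] uncovered → point at 25; [26,28] uncovered → point at 28.
Points: 1, 4, 8, 14, 20, 25, 28 (7 total).

7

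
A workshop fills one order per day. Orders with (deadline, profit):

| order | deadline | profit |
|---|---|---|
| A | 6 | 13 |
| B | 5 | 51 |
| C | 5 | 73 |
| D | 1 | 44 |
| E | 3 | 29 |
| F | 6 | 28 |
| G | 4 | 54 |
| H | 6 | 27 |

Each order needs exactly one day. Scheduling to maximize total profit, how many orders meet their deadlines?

By profit: C(d5,73), G(d4,54), B(d5,51), D(d1,44), E(d3,29), F(d6,28), H(d6,27), A(d6,13)
C→slot 5; G→slot 4; B→slot 3; D→slot 1; E→slot 2; F→slot 6; H skipped; A skipped.
6 of 8 scheduled.

6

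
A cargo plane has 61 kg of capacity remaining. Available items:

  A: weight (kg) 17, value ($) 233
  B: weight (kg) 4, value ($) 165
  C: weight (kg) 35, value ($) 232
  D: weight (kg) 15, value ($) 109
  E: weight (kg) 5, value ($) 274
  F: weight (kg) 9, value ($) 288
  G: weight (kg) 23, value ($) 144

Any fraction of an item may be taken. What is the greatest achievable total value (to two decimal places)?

1141.91

Order: E (274/5=54.80) > B (165/4=41.25) > F (288/9=32.00) > A (233/17=13.71) > D (109/15=7.27) > C (232/35=6.63) > G (144/23=6.26)
Fill: take E (5 @ 274) → take B (4 @ 165) → take F (9 @ 288) → take A (17 @ 233) → take D (15 @ 109) → take 11/35 of C → 72.91; 61/61 used.
Total value = 1141.91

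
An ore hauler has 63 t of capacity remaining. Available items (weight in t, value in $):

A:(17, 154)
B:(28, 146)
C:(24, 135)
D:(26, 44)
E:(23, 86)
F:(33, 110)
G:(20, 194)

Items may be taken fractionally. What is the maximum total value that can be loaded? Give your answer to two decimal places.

Ratios (sorted): G 9.70, A 9.06, C 5.62, B 5.21, E 3.74, F 3.33, D 1.69
take G (20 @ 194); take A (17 @ 154); take C (24 @ 135); take 2/28 of B → 10.43. Capacity used 63/63.
Total value = 493.43

493.43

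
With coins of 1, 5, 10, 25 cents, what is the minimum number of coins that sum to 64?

7

64 − 2×25→14 − 1×10→4 − 4×1→0
Total coins = 2 + 1 + 4 = 7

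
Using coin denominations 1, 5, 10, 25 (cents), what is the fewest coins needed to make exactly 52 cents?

Greedy: take as many of the largest coin as possible, then repeat with the remainder.
52 − 2×25→2 − 2×1→0
Total coins = 2 + 2 = 4

4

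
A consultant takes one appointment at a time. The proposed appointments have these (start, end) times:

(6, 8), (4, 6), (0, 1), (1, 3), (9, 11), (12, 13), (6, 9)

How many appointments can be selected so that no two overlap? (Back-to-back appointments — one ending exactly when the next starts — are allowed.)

Sort by end time and greedily take each interval whose start is ≥ the last chosen end.
Sorted by end: (0,1)  (1,3)  (4,6)  (6,8)  (6,9)  (9,11)  (12,13)
take (0,1); take (1,3); take (4,6); take (6,8); take (9,11); take (12,13).
Selected 6 appointments.

6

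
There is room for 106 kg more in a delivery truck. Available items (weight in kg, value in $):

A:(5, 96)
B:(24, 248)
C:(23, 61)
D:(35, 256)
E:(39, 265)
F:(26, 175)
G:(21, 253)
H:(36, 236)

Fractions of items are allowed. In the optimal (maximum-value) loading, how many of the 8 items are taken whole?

Sort by value per unit weight and fill in that order.
Ratios (sorted): A 19.20, G 12.05, B 10.33, D 7.31, E 6.79, F 6.73, H 6.56, C 2.65
take A (5 @ 96); take G (21 @ 253); take B (24 @ 248); take D (35 @ 256); take 21/39 of E → 142.69. Capacity used 106/106.
4 item(s) taken whole; one partial (take 21/39 of E).

4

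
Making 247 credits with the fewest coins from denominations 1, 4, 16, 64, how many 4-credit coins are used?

Use the largest denomination that fits, subtract, and repeat.
247 = 3×64 + 3×16 + 1×4 + 3×1
Count of 4: 1

1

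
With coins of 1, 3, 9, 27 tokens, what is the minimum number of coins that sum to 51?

5

51 = 1×27 + 2×9 + 2×3
Total coins = 1 + 2 + 2 = 5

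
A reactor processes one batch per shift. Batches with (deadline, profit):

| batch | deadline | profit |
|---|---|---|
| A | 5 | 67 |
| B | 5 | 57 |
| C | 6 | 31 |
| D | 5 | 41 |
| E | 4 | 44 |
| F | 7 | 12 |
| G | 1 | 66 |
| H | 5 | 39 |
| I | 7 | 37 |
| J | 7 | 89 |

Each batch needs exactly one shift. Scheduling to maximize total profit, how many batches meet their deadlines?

Profit order: J=89 A=67 G=66 B=57 E=44 D=41 H=39 I=37 C=31 F=12
Assign: J→slot 7, A→slot 5, G→slot 1, B→slot 4, E→slot 3, D→slot 2, H skipped, I→slot 6, C skipped, F skipped.
Slots: [1:G] [2:D] [3:E] [4:B] [5:A] [6:I] [7:J]
7 of 10 scheduled.

7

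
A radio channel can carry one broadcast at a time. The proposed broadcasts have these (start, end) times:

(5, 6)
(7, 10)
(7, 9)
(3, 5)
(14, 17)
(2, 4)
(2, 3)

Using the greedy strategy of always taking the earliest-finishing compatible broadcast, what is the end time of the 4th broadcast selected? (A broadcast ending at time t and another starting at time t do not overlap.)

Order by finish time; keep every interval that doesn't clash with the previous kept one.
By end time: (2,3), (2,4), (3,5), (5,6), (7,9), (7,10), (14,17).
Pick (2,3); next start ≥ 3 → (3,5); next start ≥ 5 → (5,6); next start ≥ 6 → (7,9); next start ≥ 9 → (14,17).
Selected: (2,3) (3,5) (5,6) (7,9) (14,17)

9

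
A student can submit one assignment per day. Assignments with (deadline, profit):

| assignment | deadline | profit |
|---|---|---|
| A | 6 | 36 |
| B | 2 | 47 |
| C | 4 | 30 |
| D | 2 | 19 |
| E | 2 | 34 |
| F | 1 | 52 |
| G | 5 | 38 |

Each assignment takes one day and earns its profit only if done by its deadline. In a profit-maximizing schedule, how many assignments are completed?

Take jobs in profit order; each goes to the latest open slot no later than its deadline.
Profit order: F=52 B=47 G=38 A=36 E=34 C=30 D=19
Assign: F→slot 1, B→slot 2, G→slot 5, A→slot 6, E skipped, C→slot 4, D skipped.
Slots: [1:F] [2:B] [4:C] [5:G] [6:A]
5 of 7 scheduled.

5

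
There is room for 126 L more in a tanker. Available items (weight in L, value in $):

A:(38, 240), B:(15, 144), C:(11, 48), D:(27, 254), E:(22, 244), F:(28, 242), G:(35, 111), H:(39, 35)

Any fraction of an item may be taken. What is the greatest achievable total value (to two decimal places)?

1098.74

Sort by value per unit weight and fill in that order.
Order: E (244/22=11.09) > B (144/15=9.60) > D (254/27=9.41) > F (242/28=8.64) > A (240/38=6.32) > C (48/11=4.36) > G (111/35=3.17) > H (35/39=0.90)
Fill: take E (22 @ 244) → take B (15 @ 144) → take D (27 @ 254) → take F (28 @ 242) → take 34/38 of A → 214.74; 126/126 used.
Total value = 1098.74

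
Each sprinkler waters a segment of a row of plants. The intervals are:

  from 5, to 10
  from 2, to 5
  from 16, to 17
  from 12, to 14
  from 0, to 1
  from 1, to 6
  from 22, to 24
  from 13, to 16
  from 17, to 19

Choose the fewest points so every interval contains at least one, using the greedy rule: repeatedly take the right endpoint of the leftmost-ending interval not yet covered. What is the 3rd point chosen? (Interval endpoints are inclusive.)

Sort by right endpoint; whenever an interval is uncovered, place a point at its right end.
By right end: [0,1]  [2,5]  [1,6]  [5,10]  [12,14]  [13,16]  [16,17]  [17,19]  [22,24]
[0,1] uncovered → point at 1; [2,5] uncovered → point at 5; [12,14] uncovered → point at 14; [16,17] uncovered → point at 17; [22,24] uncovered → point at 24.
Points: 1, 5, 14, 17, 24 (5 total).

14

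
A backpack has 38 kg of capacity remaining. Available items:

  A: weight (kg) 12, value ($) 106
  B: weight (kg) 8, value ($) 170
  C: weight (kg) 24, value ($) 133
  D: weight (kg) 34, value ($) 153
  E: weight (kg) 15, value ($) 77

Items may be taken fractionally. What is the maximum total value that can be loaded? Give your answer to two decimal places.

375.75

Greedy by value/weight ratio, highest first.
Ratios (sorted): B 21.25, A 8.83, C 5.54, E 5.13, D 4.50
take B (8 @ 170); take A (12 @ 106); take 18/24 of C → 99.75. Capacity used 38/38.
Total value = 375.75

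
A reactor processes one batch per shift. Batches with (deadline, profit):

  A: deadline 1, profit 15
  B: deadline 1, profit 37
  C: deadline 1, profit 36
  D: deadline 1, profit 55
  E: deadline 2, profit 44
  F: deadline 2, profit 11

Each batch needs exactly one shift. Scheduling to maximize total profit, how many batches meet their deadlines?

2

By profit: D(d1,55), E(d2,44), B(d1,37), C(d1,36), A(d1,15), F(d2,11)
D→slot 1; E→slot 2; B skipped; C skipped; A skipped; F skipped.
2 of 6 scheduled.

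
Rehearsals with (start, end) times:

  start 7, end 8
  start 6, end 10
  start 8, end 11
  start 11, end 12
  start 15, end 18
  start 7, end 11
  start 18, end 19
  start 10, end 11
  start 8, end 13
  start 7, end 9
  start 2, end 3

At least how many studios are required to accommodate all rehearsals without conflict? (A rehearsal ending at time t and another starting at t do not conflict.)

5

The answer is the maximum number of intervals overlapping at any instant.
Events (time:±→running): 2:+→1 3:-→0 6:+→1 7:+→2 7:+→3 7:+→4 8:-→3 8:+→4 8:+→5 … peak 5.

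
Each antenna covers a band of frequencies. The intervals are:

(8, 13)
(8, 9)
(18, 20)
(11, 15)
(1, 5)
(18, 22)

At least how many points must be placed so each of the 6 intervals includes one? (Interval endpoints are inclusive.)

4

Sort by right endpoint; whenever an interval is uncovered, place a point at its right end.
Sorted: [1,5] [8,9] [8,13] [11,15] [18,20] [18,22]
{[1,5]} hit by 5; {[8,9],[8,13]} hit by 9; {[11,15]} hit by 15; {[18,20],[18,22]} hit by 20.
Points: 5, 9, 15, 20 (4 total).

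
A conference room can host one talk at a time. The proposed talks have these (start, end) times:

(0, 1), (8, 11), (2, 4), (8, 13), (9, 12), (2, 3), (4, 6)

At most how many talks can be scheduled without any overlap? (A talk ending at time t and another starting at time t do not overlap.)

Greedy by earliest finish: after sorting by end time, pick each interval compatible with the last pick.
By end time: (0,1), (2,3), (2,4), (4,6), (8,11), (9,12), (8,13).
Pick (0,1); next start ≥ 1 → (2,3); next start ≥ 3 → (4,6); next start ≥ 6 → (8,11).
Selected 4 talks.

4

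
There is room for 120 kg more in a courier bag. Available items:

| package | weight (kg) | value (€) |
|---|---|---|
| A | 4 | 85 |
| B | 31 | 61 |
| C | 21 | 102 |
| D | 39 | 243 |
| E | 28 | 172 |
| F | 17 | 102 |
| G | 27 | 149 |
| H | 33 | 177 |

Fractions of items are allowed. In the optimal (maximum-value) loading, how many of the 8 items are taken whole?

Greedy by value/weight ratio, highest first.
Order: A (85/4=21.25) > D (243/39=6.23) > E (172/28=6.14) > F (102/17=6.00) > G (149/27=5.52) > H (177/33=5.36) > C (102/21=4.86) > B (61/31=1.97)
Fill: take A (4 @ 85) → take D (39 @ 243) → take E (28 @ 172) → take F (17 @ 102) → take G (27 @ 149) → take 5/33 of H → 26.82; 120/120 used.
5 item(s) taken whole; one partial (take 5/33 of H).

5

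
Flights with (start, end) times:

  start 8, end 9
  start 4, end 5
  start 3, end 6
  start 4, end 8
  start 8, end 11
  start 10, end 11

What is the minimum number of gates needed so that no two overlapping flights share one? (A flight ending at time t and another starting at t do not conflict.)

The answer is the maximum number of intervals overlapping at any instant.
starts: [3, 4, 4, 8, 8, 10]
ends:   [5, 6, 8, 9, 11, 11]
s3→1 s4→2 s4→3  — peak 3.

3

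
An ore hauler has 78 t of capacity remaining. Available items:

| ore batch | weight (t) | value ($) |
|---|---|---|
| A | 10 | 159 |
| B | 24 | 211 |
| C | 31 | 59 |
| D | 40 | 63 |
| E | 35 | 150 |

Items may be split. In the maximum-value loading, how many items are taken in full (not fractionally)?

Order: A (159/10=15.90) > B (211/24=8.79) > E (150/35=4.29) > C (59/31=1.90) > D (63/40=1.57)
Fill: take A (10 @ 159) → take B (24 @ 211) → take E (35 @ 150) → take 9/31 of C → 17.13; 78/78 used.
3 item(s) taken whole; one partial (take 9/31 of C).

3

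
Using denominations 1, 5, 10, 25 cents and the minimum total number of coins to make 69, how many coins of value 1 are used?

4

Greedy: take as many of the largest coin as possible, then repeat with the remainder.
69 − 2×25→19 − 1×10→9 − 1×5→4 − 4×1→0
Count of 1: 4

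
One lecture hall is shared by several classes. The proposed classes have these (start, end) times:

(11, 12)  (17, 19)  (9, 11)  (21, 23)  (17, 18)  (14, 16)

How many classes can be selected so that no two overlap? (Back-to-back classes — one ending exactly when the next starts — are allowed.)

Order by finish time; keep every interval that doesn't clash with the previous kept one.
By end time: (9,11), (11,12), (14,16), (17,18), (17,19), (21,23).
Pick (9,11); next start ≥ 11 → (11,12); next start ≥ 12 → (14,16); next start ≥ 16 → (17,18); next start ≥ 18 → (21,23).
Selected 5 classes.

5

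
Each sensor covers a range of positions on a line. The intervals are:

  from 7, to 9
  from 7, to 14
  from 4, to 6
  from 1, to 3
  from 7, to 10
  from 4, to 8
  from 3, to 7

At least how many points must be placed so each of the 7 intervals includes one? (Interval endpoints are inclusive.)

Sort by right endpoint; whenever an interval is uncovered, place a point at its right end.
Sorted: [1,3] [4,6] [3,7] [4,8] [7,9] [7,10] [7,14]
{[1,3]} hit by 3; {[4,6],[3,7],[4,8]} hit by 6; {[7,9],[7,10],[7,14]} hit by 9.
Points: 3, 6, 9 (3 total).

3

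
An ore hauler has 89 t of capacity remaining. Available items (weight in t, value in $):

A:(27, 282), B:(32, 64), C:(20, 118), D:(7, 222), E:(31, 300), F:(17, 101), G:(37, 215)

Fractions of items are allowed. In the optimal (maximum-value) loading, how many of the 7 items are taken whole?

Ratios (sorted): D 31.71, A 10.44, E 9.68, F 5.94, C 5.90, G 5.81, B 2.00
take D (7 @ 222); take A (27 @ 282); take E (31 @ 300); take F (17 @ 101); take 7/20 of C → 41.30. Capacity used 89/89.
4 item(s) taken whole; one partial (take 7/20 of C).

4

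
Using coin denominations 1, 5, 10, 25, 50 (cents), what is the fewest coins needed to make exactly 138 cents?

Use the largest denomination that fits, subtract, and repeat.
138 = 2×50 + 1×25 + 1×10 + 3×1
Total coins = 2 + 1 + 1 + 3 = 7

7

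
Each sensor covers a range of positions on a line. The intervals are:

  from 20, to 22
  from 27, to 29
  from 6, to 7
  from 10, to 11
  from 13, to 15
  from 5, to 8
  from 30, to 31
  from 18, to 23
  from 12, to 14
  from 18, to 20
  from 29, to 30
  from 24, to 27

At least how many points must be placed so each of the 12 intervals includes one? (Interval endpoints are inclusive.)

Sorted: [6,7] [5,8] [10,11] [12,14] [13,15] [18,20] [20,22] [18,23] [24,27] [27,29] [29,30] [30,31]
{[6,7],[5,8]} hit by 7; {[10,11]} hit by 11; {[12,14],[13,15]} hit by 14; {[18,20],[20,22],[18,23]} hit by 20; {[24,27],[27,29]} hit by 27; {[29,30],[30,31]} hit by 30.
Points: 7, 11, 14, 20, 27, 30 (6 total).

6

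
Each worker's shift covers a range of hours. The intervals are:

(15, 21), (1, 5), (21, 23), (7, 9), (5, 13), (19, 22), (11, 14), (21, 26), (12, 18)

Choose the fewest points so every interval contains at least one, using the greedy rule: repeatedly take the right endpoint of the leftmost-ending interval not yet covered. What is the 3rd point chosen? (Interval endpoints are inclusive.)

14

Sorted: [1,5] [7,9] [5,13] [11,14] [12,18] [15,21] [19,22] [21,23] [21,26]
{[1,5]} hit by 5; {[7,9],[5,13]} hit by 9; {[11,14],[12,18]} hit by 14; {[15,21],[19,22],[21,23],[21,26]} hit by 21.
Points: 5, 9, 14, 21 (4 total).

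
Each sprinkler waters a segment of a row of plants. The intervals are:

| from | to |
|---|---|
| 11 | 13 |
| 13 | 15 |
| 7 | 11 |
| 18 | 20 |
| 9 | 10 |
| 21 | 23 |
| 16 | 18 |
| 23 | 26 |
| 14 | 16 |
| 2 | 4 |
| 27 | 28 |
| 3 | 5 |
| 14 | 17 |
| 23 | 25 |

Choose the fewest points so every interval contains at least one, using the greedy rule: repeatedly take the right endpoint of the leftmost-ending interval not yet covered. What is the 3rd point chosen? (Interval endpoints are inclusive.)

13

Sorted: [2,4] [3,5] [9,10] [7,11] [11,13] [13,15] [14,16] [14,17] [16,18] [18,20] [21,23] [23,25] [23,26] [27,28]
{[2,4],[3,5]} hit by 4; {[9,10],[7,11]} hit by 10; {[11,13],[13,15]} hit by 13; {[14,16],[14,17],[16,18]} hit by 16; {[18,20]} hit by 20; {[21,23],[23,25],[23,26]} hit by 23; {[27,28]} hit by 28.
Points: 4, 10, 13, 16, 20, 23, 28 (7 total).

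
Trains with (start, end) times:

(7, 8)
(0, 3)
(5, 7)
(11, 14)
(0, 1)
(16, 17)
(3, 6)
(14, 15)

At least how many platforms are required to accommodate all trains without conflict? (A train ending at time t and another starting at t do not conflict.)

Count concurrent intervals with a sweep; the peak is the room count.
Events (time:±→running): 0:+→1 0:+→2 … peak 2.

2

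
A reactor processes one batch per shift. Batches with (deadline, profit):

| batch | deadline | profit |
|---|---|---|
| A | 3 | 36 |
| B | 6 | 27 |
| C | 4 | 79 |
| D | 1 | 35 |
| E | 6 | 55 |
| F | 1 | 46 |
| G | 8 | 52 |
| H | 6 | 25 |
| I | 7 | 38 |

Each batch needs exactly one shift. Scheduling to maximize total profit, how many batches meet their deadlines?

Sort by profit descending; place each in the latest free slot ≤ its deadline.
Profit order: C=79 E=55 G=52 F=46 I=38 A=36 D=35 B=27 H=25
Assign: C→slot 4, E→slot 6, G→slot 8, F→slot 1, I→slot 7, A→slot 3, D skipped, B→slot 5, H→slot 2.
Slots: [1:F] [2:H] [3:A] [4:C] [5:B] [6:E] [7:I] [8:G]
8 of 9 scheduled.

8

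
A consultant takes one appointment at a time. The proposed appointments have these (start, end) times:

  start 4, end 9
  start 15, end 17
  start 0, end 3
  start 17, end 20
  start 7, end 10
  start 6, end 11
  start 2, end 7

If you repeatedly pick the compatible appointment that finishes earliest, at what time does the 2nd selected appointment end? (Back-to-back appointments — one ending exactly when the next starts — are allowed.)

Greedy by earliest finish: after sorting by end time, pick each interval compatible with the last pick.
Sorted by end: (0,3)  (2,7)  (4,9)  (7,10)  (6,11)  (15,17)  (17,20)
take (0,3); take (4,9); skip (6,11); take (15,17); take (17,20).
Selected: (0,3) (4,9) (15,17) (17,20)

9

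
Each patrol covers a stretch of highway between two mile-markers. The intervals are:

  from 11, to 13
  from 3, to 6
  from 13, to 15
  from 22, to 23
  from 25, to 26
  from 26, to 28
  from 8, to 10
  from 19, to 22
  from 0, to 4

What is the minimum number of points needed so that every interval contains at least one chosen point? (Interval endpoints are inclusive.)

Sort by right endpoint; whenever an interval is uncovered, place a point at its right end.
Sorted: [0,4] [3,6] [8,10] [11,13] [13,15] [19,22] [22,23] [25,26] [26,28]
{[0,4],[3,6]} hit by 4; {[8,10]} hit by 10; {[11,13],[13,15]} hit by 13; {[19,22],[22,23]} hit by 22; {[25,26],[26,28]} hit by 26.
Points: 4, 10, 13, 22, 26 (5 total).

5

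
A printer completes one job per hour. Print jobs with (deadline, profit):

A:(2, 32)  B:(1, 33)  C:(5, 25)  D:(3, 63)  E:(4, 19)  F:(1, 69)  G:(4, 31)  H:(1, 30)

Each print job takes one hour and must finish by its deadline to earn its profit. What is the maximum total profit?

Profit order: F=69 D=63 B=33 A=32 G=31 H=30 C=25 E=19
Assign: F→slot 1, D→slot 3, B skipped, A→slot 2, G→slot 4, H skipped, C→slot 5, E skipped.
Slots: [1:F] [2:A] [3:D] [4:G] [5:C]
Profit = 69 + 32 + 63 + 31 + 25 = 220

220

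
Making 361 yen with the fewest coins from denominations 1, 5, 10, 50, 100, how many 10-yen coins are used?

361 = 3×100 + 1×50 + 1×10 + 1×1
Count of 10: 1

1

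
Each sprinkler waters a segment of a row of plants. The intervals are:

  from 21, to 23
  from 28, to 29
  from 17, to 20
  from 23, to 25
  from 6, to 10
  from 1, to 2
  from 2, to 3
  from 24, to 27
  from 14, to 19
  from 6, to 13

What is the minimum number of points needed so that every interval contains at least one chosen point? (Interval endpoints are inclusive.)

Process intervals by earliest right end; each time one isn't hit yet, stab at its right endpoint.
Sorted: [1,2] [2,3] [6,10] [6,13] [14,19] [17,20] [21,23] [23,25] [24,27] [28,29]
{[1,2],[2,3]} hit by 2; {[6,10],[6,13]} hit by 10; {[14,19],[17,20]} hit by 19; {[21,23],[23,25]} hit by 23; {[24,27]} hit by 27; {[28,29]} hit by 29.
Points: 2, 10, 19, 23, 27, 29 (6 total).

6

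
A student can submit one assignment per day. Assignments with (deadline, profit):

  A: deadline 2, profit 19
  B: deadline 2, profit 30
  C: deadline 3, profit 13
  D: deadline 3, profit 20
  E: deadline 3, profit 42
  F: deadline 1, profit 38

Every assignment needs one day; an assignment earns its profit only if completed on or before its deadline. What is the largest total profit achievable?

110

Take jobs in profit order; each goes to the latest open slot no later than its deadline.
Profit order: E=42 F=38 B=30 D=20 A=19 C=13
Assign: E→slot 3, F→slot 1, B→slot 2, D skipped, A skipped, C skipped.
Slots: [1:F] [2:B] [3:E]
Profit = 38 + 30 + 42 = 110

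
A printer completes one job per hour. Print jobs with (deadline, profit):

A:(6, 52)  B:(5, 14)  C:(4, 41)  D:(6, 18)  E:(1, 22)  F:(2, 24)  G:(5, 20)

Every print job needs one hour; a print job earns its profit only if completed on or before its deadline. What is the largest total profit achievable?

177

Take jobs in profit order; each goes to the latest open slot no later than its deadline.
Profit order: A=52 C=41 F=24 E=22 G=20 D=18 B=14
Assign: A→slot 6, C→slot 4, F→slot 2, E→slot 1, G→slot 5, D→slot 3, B skipped.
Slots: [1:E] [2:F] [3:D] [4:C] [5:G] [6:A]
Profit = 22 + 24 + 18 + 41 + 20 + 52 = 177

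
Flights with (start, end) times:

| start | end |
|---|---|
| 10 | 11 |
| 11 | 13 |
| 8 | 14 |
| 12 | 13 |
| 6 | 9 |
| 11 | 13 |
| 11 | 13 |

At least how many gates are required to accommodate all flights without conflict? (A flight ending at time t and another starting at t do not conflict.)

The answer is the maximum number of intervals overlapping at any instant.
starts: [6, 8, 10, 11, 11, 11, 12]
ends:   [9, 11, 13, 13, 13, 13, 14]
s6→1 s8→2 e9→1 s10→2 e11→1 s11→2 s11→3 s11→4 s12→5  — peak 5.

5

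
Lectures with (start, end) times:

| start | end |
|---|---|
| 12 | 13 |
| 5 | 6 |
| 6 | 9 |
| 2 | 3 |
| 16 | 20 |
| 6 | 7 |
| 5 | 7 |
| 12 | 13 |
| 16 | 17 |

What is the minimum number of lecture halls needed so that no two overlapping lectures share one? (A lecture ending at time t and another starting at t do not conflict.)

3

Events (time:±→running): 2:+→1 3:-→0 5:+→1 5:+→2 6:-→1 6:+→2 6:+→3 … peak 3.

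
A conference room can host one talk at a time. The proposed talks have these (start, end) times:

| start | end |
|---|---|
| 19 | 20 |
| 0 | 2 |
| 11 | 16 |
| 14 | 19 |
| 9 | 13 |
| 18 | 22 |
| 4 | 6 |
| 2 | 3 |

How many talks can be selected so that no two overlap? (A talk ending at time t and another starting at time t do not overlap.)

6

By end time: (0,2), (2,3), (4,6), (9,13), (11,16), (14,19), (19,20), (18,22).
Pick (0,2); next start ≥ 2 → (2,3); next start ≥ 3 → (4,6); next start ≥ 6 → (9,13); next start ≥ 13 → (14,19); next start ≥ 19 → (19,20).
Selected 6 talks.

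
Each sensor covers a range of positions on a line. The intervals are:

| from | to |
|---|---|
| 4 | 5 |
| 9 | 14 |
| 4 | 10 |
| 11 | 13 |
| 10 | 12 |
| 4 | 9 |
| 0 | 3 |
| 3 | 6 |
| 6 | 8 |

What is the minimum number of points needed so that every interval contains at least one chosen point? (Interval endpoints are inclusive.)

Process intervals by earliest right end; each time one isn't hit yet, stab at its right endpoint.
Sorted: [0,3] [4,5] [3,6] [6,8] [4,9] [4,10] [10,12] [11,13] [9,14]
{[0,3]} hit by 3; {[4,5],[3,6]} hit by 5; {[6,8],[4,9],[4,10]} hit by 8; {[10,12],[11,13],[9,14]} hit by 12.
Points: 3, 5, 8, 12 (4 total).

4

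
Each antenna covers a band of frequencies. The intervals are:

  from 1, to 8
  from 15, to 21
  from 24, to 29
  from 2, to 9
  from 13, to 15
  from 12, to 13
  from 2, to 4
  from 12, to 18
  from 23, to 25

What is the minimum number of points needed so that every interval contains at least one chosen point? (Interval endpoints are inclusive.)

4

Sorted: [2,4] [1,8] [2,9] [12,13] [13,15] [12,18] [15,21] [23,25] [24,29]
{[2,4],[1,8],[2,9]} hit by 4; {[12,13],[13,15],[12,18]} hit by 13; {[15,21]} hit by 21; {[23,25],[24,29]} hit by 25.
Points: 4, 13, 21, 25 (4 total).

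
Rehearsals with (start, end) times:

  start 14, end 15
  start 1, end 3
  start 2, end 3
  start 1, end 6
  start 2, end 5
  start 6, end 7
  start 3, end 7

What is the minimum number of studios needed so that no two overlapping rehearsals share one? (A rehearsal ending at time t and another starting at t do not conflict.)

Count concurrent intervals with a sweep; the peak is the room count.
Events (time:±→running): 1:+→1 1:+→2 2:+→3 2:+→4 … peak 4.

4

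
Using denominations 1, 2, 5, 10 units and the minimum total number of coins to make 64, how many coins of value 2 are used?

2

Greedy: take as many of the largest coin as possible, then repeat with the remainder.
64 − 6×10→4 − 2×2→0
Count of 2: 2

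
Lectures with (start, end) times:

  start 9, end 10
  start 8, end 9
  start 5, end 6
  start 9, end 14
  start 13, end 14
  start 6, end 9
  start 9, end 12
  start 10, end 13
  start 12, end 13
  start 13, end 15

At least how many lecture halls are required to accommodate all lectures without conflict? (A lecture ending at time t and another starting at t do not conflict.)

Count concurrent intervals with a sweep; the peak is the room count.
starts: [5, 6, 8, 9, 9, 9, 10, 12, 13, 13]
ends:   [6, 9, 9, 10, 12, 13, 13, 14, 14, 15]
s5→1 e6→0 s6→1 s8→2 e9→1 e9→0 s9→1 s9→2 s9→3  — peak 3.

3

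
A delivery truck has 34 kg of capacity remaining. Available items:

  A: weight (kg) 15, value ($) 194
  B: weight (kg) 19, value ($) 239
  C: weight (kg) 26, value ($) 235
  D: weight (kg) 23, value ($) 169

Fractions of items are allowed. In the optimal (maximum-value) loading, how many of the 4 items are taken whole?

Greedy by value/weight ratio, highest first.
Order: A (194/15=12.93) > B (239/19=12.58) > C (235/26=9.04) > D (169/23=7.35)
Fill: take A (15 @ 194) → take B (19 @ 239); 34/34 used.
2 item(s) taken whole.

2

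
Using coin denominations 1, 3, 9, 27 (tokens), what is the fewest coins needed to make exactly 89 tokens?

7

Use the largest denomination that fits, subtract, and repeat.
89 − 3×27→8 − 2×3→2 − 2×1→0
Total coins = 3 + 2 + 2 = 7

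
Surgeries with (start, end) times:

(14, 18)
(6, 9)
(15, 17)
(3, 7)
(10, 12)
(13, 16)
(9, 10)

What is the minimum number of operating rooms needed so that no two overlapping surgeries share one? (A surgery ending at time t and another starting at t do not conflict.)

The answer is the maximum number of intervals overlapping at any instant.
starts: [3, 6, 9, 10, 13, 14, 15]
ends:   [7, 9, 10, 12, 16, 17, 18]
s3→1 s6→2 e7→1 e9→0 s9→1 e10→0 s10→1 e12→0 s13→1 s14→2 s15→3  — peak 3.

3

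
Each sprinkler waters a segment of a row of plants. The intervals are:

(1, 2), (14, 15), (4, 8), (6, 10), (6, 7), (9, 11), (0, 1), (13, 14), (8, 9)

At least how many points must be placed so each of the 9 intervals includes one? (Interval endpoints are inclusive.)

4

By right end: [0,1]  [1,2]  [6,7]  [4,8]  [8,9]  [6,10]  [9,11]  [13,14]  [14,15]
[0,1] uncovered → point at 1; [6,7] uncovered → point at 7; [8,9] uncovered → point at 9; [13,14] uncovered → point at 14.
Points: 1, 7, 9, 14 (4 total).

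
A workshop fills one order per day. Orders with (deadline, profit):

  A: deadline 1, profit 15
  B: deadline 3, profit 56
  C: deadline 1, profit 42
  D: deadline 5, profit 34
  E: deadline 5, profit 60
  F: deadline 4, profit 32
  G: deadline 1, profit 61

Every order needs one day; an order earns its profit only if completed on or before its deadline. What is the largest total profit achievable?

By profit: G(d1,61), E(d5,60), B(d3,56), C(d1,42), D(d5,34), F(d4,32), A(d1,15)
G→slot 1; E→slot 5; B→slot 3; C skipped; D→slot 4; F→slot 2; A skipped.
Profit = 61 + 32 + 56 + 34 + 60 = 243

243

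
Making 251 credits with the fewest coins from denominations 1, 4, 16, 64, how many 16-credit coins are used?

Greedy: take as many of the largest coin as possible, then repeat with the remainder.
251 = 3×64 + 3×16 + 2×4 + 3×1
Count of 16: 3

3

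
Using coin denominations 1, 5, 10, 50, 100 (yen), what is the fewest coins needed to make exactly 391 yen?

391 − 3×100→91 − 1×50→41 − 4×10→1 − 1×1→0
Total coins = 3 + 1 + 4 + 1 = 9

9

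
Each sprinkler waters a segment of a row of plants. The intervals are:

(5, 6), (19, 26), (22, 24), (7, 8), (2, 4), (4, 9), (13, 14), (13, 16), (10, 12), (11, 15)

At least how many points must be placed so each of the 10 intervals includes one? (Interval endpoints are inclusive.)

Sorted: [2,4] [5,6] [7,8] [4,9] [10,12] [13,14] [11,15] [13,16] [22,24] [19,26]
{[2,4]} hit by 4; {[5,6]} hit by 6; {[7,8],[4,9]} hit by 8; {[10,12]} hit by 12; {[13,14],[11,15],[13,16]} hit by 14; {[22,24],[19,26]} hit by 24.
Points: 4, 6, 8, 12, 14, 24 (6 total).

6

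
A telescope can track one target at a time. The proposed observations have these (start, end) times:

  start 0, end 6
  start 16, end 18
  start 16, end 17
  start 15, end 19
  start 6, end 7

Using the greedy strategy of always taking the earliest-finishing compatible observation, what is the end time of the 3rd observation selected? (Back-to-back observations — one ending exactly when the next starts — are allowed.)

By end time: (0,6), (6,7), (16,17), (16,18), (15,19).
Pick (0,6); next start ≥ 6 → (6,7); next start ≥ 7 → (16,17).
Selected: (0,6) (6,7) (16,17)

17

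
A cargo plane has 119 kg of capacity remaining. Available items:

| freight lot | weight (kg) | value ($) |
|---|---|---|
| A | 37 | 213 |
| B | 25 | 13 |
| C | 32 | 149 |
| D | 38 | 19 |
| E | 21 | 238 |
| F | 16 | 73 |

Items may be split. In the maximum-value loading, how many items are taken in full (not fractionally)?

Sort by value per unit weight and fill in that order.
Ratios (sorted): E 11.33, A 5.76, C 4.66, F 4.56, B 0.52, D 0.50
take E (21 @ 238); take A (37 @ 213); take C (32 @ 149); take F (16 @ 73); take 13/25 of B → 6.76. Capacity used 119/119.
4 item(s) taken whole; one partial (take 13/25 of B).

4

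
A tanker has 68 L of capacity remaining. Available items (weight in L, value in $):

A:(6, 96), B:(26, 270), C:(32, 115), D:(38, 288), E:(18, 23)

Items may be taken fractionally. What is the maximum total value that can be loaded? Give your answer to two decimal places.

Greedy by value/weight ratio, highest first.
Order: A (96/6=16.00) > B (270/26=10.38) > D (288/38=7.58) > C (115/32=3.59) > E (23/18=1.28)
Fill: take A (6 @ 96) → take B (26 @ 270) → take 36/38 of D → 272.84; 68/68 used.
Total value = 638.84

638.84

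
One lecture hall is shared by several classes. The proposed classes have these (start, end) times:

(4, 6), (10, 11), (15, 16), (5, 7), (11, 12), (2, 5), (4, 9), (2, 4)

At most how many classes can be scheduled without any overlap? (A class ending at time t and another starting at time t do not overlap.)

By end time: (2,4), (2,5), (4,6), (5,7), (4,9), (10,11), (11,12), (15,16).
Pick (2,4); next start ≥ 4 → (4,6); next start ≥ 6 → (10,11); next start ≥ 11 → (11,12); next start ≥ 12 → (15,16).
Selected 5 classes.

5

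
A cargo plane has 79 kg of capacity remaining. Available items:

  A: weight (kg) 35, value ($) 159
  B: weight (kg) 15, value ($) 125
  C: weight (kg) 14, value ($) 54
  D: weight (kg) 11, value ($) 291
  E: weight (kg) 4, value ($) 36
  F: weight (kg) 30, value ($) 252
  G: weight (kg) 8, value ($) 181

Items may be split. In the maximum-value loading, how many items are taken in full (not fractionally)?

5

Sort by value per unit weight and fill in that order.
Ratios (sorted): D 26.45, G 22.62, E 9.00, F 8.40, B 8.33, A 4.54, C 3.86
take D (11 @ 291); take G (8 @ 181); take E (4 @ 36); take F (30 @ 252); take B (15 @ 125); take 11/35 of A → 49.97. Capacity used 79/79.
5 item(s) taken whole; one partial (take 11/35 of A).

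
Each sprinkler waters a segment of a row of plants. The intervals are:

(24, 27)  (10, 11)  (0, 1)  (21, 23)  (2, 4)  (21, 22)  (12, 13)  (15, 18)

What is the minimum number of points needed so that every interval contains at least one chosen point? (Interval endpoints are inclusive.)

Sorted: [0,1] [2,4] [10,11] [12,13] [15,18] [21,22] [21,23] [24,27]
{[0,1]} hit by 1; {[2,4]} hit by 4; {[10,11]} hit by 11; {[12,13]} hit by 13; {[15,18]} hit by 18; {[21,22],[21,23]} hit by 22; {[24,27]} hit by 27.
Points: 1, 4, 11, 13, 18, 22, 27 (7 total).

7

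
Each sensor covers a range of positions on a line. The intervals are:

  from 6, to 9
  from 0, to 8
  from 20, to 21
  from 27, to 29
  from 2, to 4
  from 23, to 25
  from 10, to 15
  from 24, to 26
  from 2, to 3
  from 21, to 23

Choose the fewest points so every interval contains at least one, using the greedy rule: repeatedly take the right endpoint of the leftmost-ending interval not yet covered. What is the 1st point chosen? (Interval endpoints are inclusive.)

3

Sort by right endpoint; whenever an interval is uncovered, place a point at its right end.
By right end: [2,3]  [2,4]  [0,8]  [6,9]  [10,15]  [20,21]  [21,23]  [23,25]  [24,26]  [27,29]
[2,3] uncovered → point at 3; [6,9] uncovered → point at 9; [10,15] uncovered → point at 15; [20,21] uncovered → point at 21; [23,25] uncovered → point at 25; [27,29] uncovered → point at 29.
Points: 3, 9, 15, 21, 25, 29 (6 total).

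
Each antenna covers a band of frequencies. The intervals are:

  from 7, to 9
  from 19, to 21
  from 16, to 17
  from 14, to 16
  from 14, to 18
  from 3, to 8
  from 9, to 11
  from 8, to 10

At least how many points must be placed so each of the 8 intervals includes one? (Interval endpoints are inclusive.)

4

Sorted: [3,8] [7,9] [8,10] [9,11] [14,16] [16,17] [14,18] [19,21]
{[3,8],[7,9],[8,10]} hit by 8; {[9,11]} hit by 11; {[14,16],[16,17],[14,18]} hit by 16; {[19,21]} hit by 21.
Points: 8, 11, 16, 21 (4 total).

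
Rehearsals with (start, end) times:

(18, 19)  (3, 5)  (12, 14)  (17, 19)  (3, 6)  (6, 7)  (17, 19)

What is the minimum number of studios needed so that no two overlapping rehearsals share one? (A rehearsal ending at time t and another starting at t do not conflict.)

starts: [3, 3, 6, 12, 17, 17, 18]
ends:   [5, 6, 7, 14, 19, 19, 19]
s3→1 s3→2 e5→1 e6→0 s6→1 e7→0 s12→1 e14→0 s17→1 s17→2 s18→3  — peak 3.

3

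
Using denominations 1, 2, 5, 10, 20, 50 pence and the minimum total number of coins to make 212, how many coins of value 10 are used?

Greedy: take as many of the largest coin as possible, then repeat with the remainder.
212 = 4×50 + 1×10 + 1×2
Count of 10: 1

1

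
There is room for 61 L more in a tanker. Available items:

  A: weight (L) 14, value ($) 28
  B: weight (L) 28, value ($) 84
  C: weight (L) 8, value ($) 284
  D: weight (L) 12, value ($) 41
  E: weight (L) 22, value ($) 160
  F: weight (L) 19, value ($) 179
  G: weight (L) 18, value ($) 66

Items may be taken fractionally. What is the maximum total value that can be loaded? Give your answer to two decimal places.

667.00

Order: C (284/8=35.50) > F (179/19=9.42) > E (160/22=7.27) > G (66/18=3.67) > D (41/12=3.42) > B (84/28=3.00) > A (28/14=2.00)
Fill: take C (8 @ 284) → take F (19 @ 179) → take E (22 @ 160) → take 12/18 of G → 44.00; 61/61 used.
Total value = 667.00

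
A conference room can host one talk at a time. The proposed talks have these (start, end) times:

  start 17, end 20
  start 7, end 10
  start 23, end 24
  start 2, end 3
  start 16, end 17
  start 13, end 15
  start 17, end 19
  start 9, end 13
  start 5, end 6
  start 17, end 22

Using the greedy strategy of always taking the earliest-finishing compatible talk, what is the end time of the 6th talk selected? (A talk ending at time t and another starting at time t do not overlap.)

19

Order by finish time; keep every interval that doesn't clash with the previous kept one.
By end time: (2,3), (5,6), (7,10), (9,13), (13,15), (16,17), (17,19), (17,20), (17,22), (23,24).
Pick (2,3); next start ≥ 3 → (5,6); next start ≥ 6 → (7,10); next start ≥ 10 → (13,15); next start ≥ 15 → (16,17); next start ≥ 17 → (17,19); next start ≥ 19 → (23,24).
Selected: (2,3) (5,6) (7,10) (13,15) (16,17) (17,19) (23,24)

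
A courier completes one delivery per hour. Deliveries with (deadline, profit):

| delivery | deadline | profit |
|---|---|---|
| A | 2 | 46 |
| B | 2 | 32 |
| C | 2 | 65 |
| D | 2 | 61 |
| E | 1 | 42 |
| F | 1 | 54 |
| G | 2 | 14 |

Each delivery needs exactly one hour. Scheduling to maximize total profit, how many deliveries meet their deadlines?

2

Sort by profit descending; place each in the latest free slot ≤ its deadline.
By profit: C(d2,65), D(d2,61), F(d1,54), A(d2,46), E(d1,42), B(d2,32), G(d2,14)
C→slot 2; D→slot 1; F skipped; A skipped; E skipped; B skipped; G skipped.
2 of 7 scheduled.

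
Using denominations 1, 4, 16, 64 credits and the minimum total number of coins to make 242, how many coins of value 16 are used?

Greedy: take as many of the largest coin as possible, then repeat with the remainder.
242 − 3×64→50 − 3×16→2 − 2×1→0
Count of 16: 3

3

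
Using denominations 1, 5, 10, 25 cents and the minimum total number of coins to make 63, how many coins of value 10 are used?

63 − 2×25→13 − 1×10→3 − 3×1→0
Count of 10: 1

1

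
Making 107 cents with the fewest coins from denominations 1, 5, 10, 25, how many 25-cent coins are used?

4

107 − 4×25→7 − 1×5→2 − 2×1→0
Count of 25: 4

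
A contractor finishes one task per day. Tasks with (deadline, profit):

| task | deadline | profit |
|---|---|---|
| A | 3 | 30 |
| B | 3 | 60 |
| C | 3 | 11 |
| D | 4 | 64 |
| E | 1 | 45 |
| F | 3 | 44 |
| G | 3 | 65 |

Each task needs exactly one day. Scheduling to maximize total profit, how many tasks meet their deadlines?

4

Profit order: G=65 D=64 B=60 E=45 F=44 A=30 C=11
Assign: G→slot 3, D→slot 4, B→slot 2, E→slot 1, F skipped, A skipped, C skipped.
Slots: [1:E] [2:B] [3:G] [4:D]
4 of 7 scheduled.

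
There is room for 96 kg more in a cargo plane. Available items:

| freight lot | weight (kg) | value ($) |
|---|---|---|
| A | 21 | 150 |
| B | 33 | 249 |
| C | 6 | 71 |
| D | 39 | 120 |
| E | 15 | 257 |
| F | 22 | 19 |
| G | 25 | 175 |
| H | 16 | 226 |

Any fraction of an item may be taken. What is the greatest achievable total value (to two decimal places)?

Order: E (257/15=17.13) > H (226/16=14.12) > C (71/6=11.83) > B (249/33=7.55) > A (150/21=7.14) > G (175/25=7.00) > D (120/39=3.08) > F (19/22=0.86)
Fill: take E (15 @ 257) → take H (16 @ 226) → take C (6 @ 71) → take B (33 @ 249) → take A (21 @ 150) → take 5/25 of G → 35.00; 96/96 used.
Total value = 988.00

988.00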